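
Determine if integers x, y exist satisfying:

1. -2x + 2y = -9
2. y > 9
No

Even the single constraint (-2x + 2y = -9) is infeasible over the integers.

  - -2x + 2y = -9: every term on the left is divisible by 2, so the LHS ≡ 0 (mod 2), but the RHS -9 is not — no integer solution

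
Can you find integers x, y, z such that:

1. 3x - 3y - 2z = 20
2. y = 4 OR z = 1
Yes

Take x = 0, y = 4, z = -16. Substituting into each constraint:
  (1) 3(0) - 3(4) - 2(-16) = 20 ✓
  (2) y = 4, target 4 ✓ (first branch holds)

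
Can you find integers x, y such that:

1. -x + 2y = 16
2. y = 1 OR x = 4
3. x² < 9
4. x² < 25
No

A contradictory subset is {-x + 2y = 16, y = 1 OR x = 4, x² < 9}. No integer assignment can satisfy these jointly:

  - -x + 2y = 16: is a linear equation tying the variables together
  - y = 1 OR x = 4: forces a choice: either y = 1 or x = 4
  - x² < 9: restricts x to |x| ≤ 2

Split on the disjunction (y = 1 OR x = 4):
  • If y = 1: the equation forces x = -14, but x² < 9 requires |x| ≤ 2.
  • If x = 4: this contradicts x² < 9, which requires |x| ≤ 2.
Both branches are infeasible, so the system has no integer solution.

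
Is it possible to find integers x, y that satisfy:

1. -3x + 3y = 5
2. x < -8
No

Even the single constraint (-3x + 3y = 5) is infeasible over the integers.

  - -3x + 3y = 5: every term on the left is divisible by 3, so the LHS ≡ 0 (mod 3), but the RHS 5 is not — no integer solution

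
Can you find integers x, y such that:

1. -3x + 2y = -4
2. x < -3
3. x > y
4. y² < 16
No

A contradictory subset is {-3x + 2y = -4, x < -3, y² < 16}. No integer assignment can satisfy these jointly:

  - -3x + 2y = -4: is a linear equation tying the variables together
  - x < -3: bounds one variable relative to a constant
  - y² < 16: restricts y to |y| ≤ 3

Range argument: with x ∈ [−∞, -4], y ∈ [-3, 3], the left side of the equation is at least 6, but the right side is -4 < 6. No integer solution exists.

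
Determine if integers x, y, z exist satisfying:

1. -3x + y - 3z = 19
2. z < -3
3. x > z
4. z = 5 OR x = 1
Yes

Take x = 1, y = 10, z = -4. Substituting into each constraint:
  (1) -3(1) + 10 - 3(-4) = 19 ✓
  (2) -4 < -3 ✓
  (3) 1 > -4 ✓
  (4) x = 1, target 1 ✓ (second branch holds)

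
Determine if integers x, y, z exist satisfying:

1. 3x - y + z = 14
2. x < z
Yes

Take x = 0, y = -13, z = 1. Substituting into each constraint:
  (1) 3(0) + 13 + 1 = 14 ✓
  (2) 0 < 1 ✓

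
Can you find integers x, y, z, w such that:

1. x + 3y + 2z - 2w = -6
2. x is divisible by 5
Yes

Take x = 0, y = 0, z = -3, w = 0. Substituting into each constraint:
  (1) 0 + 3(0) + 2(-3) - 2(0) = -6 ✓
  (2) 0 = 5 × 0, remainder 0 ✓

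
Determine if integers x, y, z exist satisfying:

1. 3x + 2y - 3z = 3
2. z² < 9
Yes

Take x = 1, y = 0, z = 0. Substituting into each constraint:
  (1) 3(1) + 2(0) - 3(0) = 3 ✓
  (2) z² = (0)² = 0, and 0 < 9 ✓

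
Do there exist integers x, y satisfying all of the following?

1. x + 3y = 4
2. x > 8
Yes

Take x = 10, y = -2. Substituting into each constraint:
  (1) 10 + 3(-2) = 4 ✓
  (2) 10 > 8 ✓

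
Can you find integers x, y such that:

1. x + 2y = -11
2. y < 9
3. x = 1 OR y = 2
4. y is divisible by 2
Yes

Take x = -15, y = 2. Substituting into each constraint:
  (1) (-15) + 2(2) = -11 ✓
  (2) 2 < 9 ✓
  (3) y = 2, target 2 ✓ (second branch holds)
  (4) 2 = 2 × 1, remainder 0 ✓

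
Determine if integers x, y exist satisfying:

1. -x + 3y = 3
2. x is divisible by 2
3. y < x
Yes

Take x = 6, y = 3. Substituting into each constraint:
  (1) (-6) + 3(3) = 3 ✓
  (2) 6 = 2 × 3, remainder 0 ✓
  (3) 3 < 6 ✓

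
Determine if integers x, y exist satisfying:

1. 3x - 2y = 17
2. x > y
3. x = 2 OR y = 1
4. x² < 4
No

A contradictory subset is {3x - 2y = 17, x = 2 OR y = 1, x² < 4}. No integer assignment can satisfy these jointly:

  - 3x - 2y = 17: is a linear equation tying the variables together
  - x = 2 OR y = 1: forces a choice: either x = 2 or y = 1
  - x² < 4: restricts x to |x| ≤ 1

Split on the disjunction (x = 2 OR y = 1):
  • If x = 2: this contradicts x² < 4, which requires |x| ≤ 1.
  • If y = 1: with y = 1, every remaining term of the linear equation is divisible by 3, so the left side is ≡ 0 (mod 3); but the right side 19 ≡ 1 (mod 3). No integers can satisfy it.
Both branches are infeasible, so the system has no integer solution.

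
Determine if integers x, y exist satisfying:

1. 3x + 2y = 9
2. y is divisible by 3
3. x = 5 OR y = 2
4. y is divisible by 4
No

A contradictory subset is {3x + 2y = 9, x = 5 OR y = 2, y is divisible by 4}. No integer assignment can satisfy these jointly:

  - 3x + 2y = 9: is a linear equation tying the variables together
  - x = 5 OR y = 2: forces a choice: either x = 5 or y = 2
  - y is divisible by 4: restricts y to multiples of 4

Split on the disjunction (x = 5 OR y = 2):
  • If x = 5: with x = 5, writing y = 4y', every remaining term of the linear equation is divisible by 8, so the left side is ≡ 0 (mod 8); but the right side -6 ≡ 2 (mod 8). No integers can satisfy it.
  • If y = 2: this contradicts the divisibility constraint — 2 is not a multiple of 4.
Both branches are infeasible, so the system has no integer solution.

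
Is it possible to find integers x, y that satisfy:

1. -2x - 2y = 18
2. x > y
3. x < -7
No

The full constraint system is jointly infeasible over the integers. Each constraint and what it forces:

  - -2x - 2y = 18: is a linear equation tying the variables together
  - x > y: bounds one variable relative to another variable
  - x < -7: bounds one variable relative to a constant

Propagating the comparison: y < x and x ≤ -8 give y ≤ -9. Range argument: with x ∈ [−∞, -8], y ∈ [−∞, -9], the left side of the equation is at least 34, but the right side is 18 < 34. No integer solution exists.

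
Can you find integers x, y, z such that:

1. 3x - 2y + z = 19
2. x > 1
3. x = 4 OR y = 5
Yes

Take x = 4, y = -4, z = -1. Substituting into each constraint:
  (1) 3(4) - 2(-4) + (-1) = 19 ✓
  (2) 4 > 1 ✓
  (3) x = 4, target 4 ✓ (first branch holds)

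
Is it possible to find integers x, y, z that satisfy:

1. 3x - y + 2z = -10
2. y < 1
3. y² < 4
Yes

Take x = 0, y = 0, z = -5. Substituting into each constraint:
  (1) 3(0) + 0 + 2(-5) = -10 ✓
  (2) 0 < 1 ✓
  (3) y² = (0)² = 0, and 0 < 4 ✓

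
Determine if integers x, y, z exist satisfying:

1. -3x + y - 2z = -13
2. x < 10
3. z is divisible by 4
Yes

Take x = 0, y = -13, z = 0. Substituting into each constraint:
  (1) -3(0) + (-13) - 2(0) = -13 ✓
  (2) 0 < 10 ✓
  (3) 0 = 4 × 0, remainder 0 ✓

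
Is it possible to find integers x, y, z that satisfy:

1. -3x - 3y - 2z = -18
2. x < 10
Yes

Take x = 6, y = 0, z = 0. Substituting into each constraint:
  (1) -3(6) - 3(0) - 2(0) = -18 ✓
  (2) 6 < 10 ✓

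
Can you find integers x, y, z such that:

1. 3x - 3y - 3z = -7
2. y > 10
No

Even the single constraint (3x - 3y - 3z = -7) is infeasible over the integers.

  - 3x - 3y - 3z = -7: every term on the left is divisible by 3, so the LHS ≡ 0 (mod 3), but the RHS -7 is not — no integer solution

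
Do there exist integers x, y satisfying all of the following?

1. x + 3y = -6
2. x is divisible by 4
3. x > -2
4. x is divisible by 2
Yes

Take x = 0, y = -2. Substituting into each constraint:
  (1) 0 + 3(-2) = -6 ✓
  (2) 0 = 4 × 0, remainder 0 ✓
  (3) 0 > -2 ✓
  (4) 0 = 2 × 0, remainder 0 ✓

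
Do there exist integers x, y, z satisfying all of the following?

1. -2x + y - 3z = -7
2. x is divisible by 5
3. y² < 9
Yes

Take x = -5, y = -2, z = 5. Substituting into each constraint:
  (1) -2(-5) + (-2) - 3(5) = -7 ✓
  (2) -5 = 5 × -1, remainder 0 ✓
  (3) y² = (-2)² = 4, and 4 < 9 ✓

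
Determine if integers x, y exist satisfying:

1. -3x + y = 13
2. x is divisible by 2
Yes

Take x = 0, y = 13. Substituting into each constraint:
  (1) -3(0) + 13 = 13 ✓
  (2) 0 = 2 × 0, remainder 0 ✓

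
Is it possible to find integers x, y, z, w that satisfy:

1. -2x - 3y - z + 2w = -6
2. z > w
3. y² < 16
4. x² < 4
Yes

Take x = 1, y = 1, z = 1, w = 0. Substituting into each constraint:
  (1) -2(1) - 3(1) + (-1) + 2(0) = -6 ✓
  (2) 1 > 0 ✓
  (3) y² = (1)² = 1, and 1 < 16 ✓
  (4) x² = (1)² = 1, and 1 < 4 ✓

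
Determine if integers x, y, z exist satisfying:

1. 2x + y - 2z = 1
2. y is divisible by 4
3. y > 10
No

A contradictory subset is {2x + y - 2z = 1, y is divisible by 4}. No integer assignment can satisfy these jointly:

  - 2x + y - 2z = 1: is a linear equation tying the variables together
  - y is divisible by 4: restricts y to multiples of 4

Modular obstruction: writing y = 4y', every remaining term of the linear equation is divisible by 2, so the left side is ≡ 0 (mod 2); but the right side 1 ≡ 1 (mod 2). No integers can satisfy it.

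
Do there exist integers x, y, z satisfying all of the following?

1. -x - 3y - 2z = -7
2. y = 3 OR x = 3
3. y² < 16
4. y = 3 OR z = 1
Yes

Take x = 0, y = 3, z = -1. Substituting into each constraint:
  (1) 0 - 3(3) - 2(-1) = -7 ✓
  (2) y = 3, target 3 ✓ (first branch holds)
  (3) y² = (3)² = 9, and 9 < 16 ✓
  (4) y = 3, target 3 ✓ (first branch holds)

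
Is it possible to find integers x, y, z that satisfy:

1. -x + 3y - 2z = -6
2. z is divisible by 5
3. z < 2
Yes

Take x = 6, y = 0, z = 0. Substituting into each constraint:
  (1) (-6) + 3(0) - 2(0) = -6 ✓
  (2) 0 = 5 × 0, remainder 0 ✓
  (3) 0 < 2 ✓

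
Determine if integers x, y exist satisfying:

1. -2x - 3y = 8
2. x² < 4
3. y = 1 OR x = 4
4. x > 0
No

The full constraint system is jointly infeasible over the integers. Each constraint and what it forces:

  - -2x - 3y = 8: is a linear equation tying the variables together
  - x² < 4: restricts x to |x| ≤ 1
  - y = 1 OR x = 4: forces a choice: either y = 1 or x = 4
  - x > 0: bounds one variable relative to a constant

Split on the disjunction (y = 1 OR x = 4):
  • If y = 1: with y = 1, every remaining term of the linear equation is divisible by 2, so the left side is ≡ 0 (mod 2); but the right side 11 ≡ 1 (mod 2). No integers can satisfy it.
  • If x = 4: this contradicts x² < 4, which requires |x| ≤ 1.
Both branches are infeasible, so the system has no integer solution.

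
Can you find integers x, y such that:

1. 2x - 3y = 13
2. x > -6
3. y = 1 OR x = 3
Yes

Take x = 8, y = 1. Substituting into each constraint:
  (1) 2(8) - 3(1) = 13 ✓
  (2) 8 > -6 ✓
  (3) y = 1, target 1 ✓ (first branch holds)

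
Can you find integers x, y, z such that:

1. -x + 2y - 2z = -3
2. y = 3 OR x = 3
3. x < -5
Yes

Take x = -7, y = 3, z = 8. Substituting into each constraint:
  (1) 7 + 2(3) - 2(8) = -3 ✓
  (2) y = 3, target 3 ✓ (first branch holds)
  (3) -7 < -5 ✓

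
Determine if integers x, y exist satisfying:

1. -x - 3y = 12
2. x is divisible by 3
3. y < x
Yes

Take x = 0, y = -4. Substituting into each constraint:
  (1) 0 - 3(-4) = 12 ✓
  (2) 0 = 3 × 0, remainder 0 ✓
  (3) -4 < 0 ✓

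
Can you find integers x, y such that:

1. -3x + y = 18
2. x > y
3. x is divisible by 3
Yes

Take x = -12, y = -18. Substituting into each constraint:
  (1) -3(-12) + (-18) = 18 ✓
  (2) -12 > -18 ✓
  (3) -12 = 3 × -4, remainder 0 ✓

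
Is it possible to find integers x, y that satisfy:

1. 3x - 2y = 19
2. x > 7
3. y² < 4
No

The full constraint system is jointly infeasible over the integers. Each constraint and what it forces:

  - 3x - 2y = 19: is a linear equation tying the variables together
  - x > 7: bounds one variable relative to a constant
  - y² < 4: restricts y to |y| ≤ 1

Range argument: with x ∈ [8, ∞], y ∈ [-1, 1], the left side of the equation is at least 22, but the right side is 19 < 22. No integer solution exists.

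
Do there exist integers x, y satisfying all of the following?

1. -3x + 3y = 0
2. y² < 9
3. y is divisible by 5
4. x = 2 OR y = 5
No

The full constraint system is jointly infeasible over the integers. Each constraint and what it forces:

  - -3x + 3y = 0: is a linear equation tying the variables together
  - y² < 9: restricts y to |y| ≤ 2
  - y is divisible by 5: restricts y to multiples of 5
  - x = 2 OR y = 5: forces a choice: either x = 2 or y = 5

Split on the disjunction (x = 2 OR y = 5):
  • If x = 2: with x = 2, writing y = 5y', every remaining term of the linear equation is divisible by 15, so the left side is ≡ 0 (mod 15); but the right side 6 ≡ 6 (mod 15). No integers can satisfy it.
  • If y = 5: this contradicts y² < 9, which requires |y| ≤ 2.
Both branches are infeasible, so the system has no integer solution.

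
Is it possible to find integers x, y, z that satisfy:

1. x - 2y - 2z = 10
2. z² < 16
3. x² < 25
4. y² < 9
Yes

Take x = 0, y = -2, z = -3. Substituting into each constraint:
  (1) 0 - 2(-2) - 2(-3) = 10 ✓
  (2) z² = (-3)² = 9, and 9 < 16 ✓
  (3) x² = (0)² = 0, and 0 < 25 ✓
  (4) y² = (-2)² = 4, and 4 < 9 ✓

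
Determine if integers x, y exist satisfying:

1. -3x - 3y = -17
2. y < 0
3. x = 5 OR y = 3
No

Even the single constraint (-3x - 3y = -17) is infeasible over the integers.

  - -3x - 3y = -17: every term on the left is divisible by 3, so the LHS ≡ 0 (mod 3), but the RHS -17 is not — no integer solution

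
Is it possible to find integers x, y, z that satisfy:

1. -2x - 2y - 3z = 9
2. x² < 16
Yes

Take x = 0, y = 0, z = -3. Substituting into each constraint:
  (1) -2(0) - 2(0) - 3(-3) = 9 ✓
  (2) x² = (0)² = 0, and 0 < 16 ✓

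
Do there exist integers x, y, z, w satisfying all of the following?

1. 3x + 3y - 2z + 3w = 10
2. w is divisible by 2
Yes

Take x = 0, y = 4, z = 1, w = 0. Substituting into each constraint:
  (1) 3(0) + 3(4) - 2(1) + 3(0) = 10 ✓
  (2) 0 = 2 × 0, remainder 0 ✓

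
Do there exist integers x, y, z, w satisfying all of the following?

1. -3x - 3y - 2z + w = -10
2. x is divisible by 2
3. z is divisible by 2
Yes

Take x = 0, y = 4, z = 0, w = 2. Substituting into each constraint:
  (1) -3(0) - 3(4) - 2(0) + 2 = -10 ✓
  (2) 0 = 2 × 0, remainder 0 ✓
  (3) 0 = 2 × 0, remainder 0 ✓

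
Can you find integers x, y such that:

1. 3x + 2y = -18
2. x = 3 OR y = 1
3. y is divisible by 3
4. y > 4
No

A contradictory subset is {3x + 2y = -18, x = 3 OR y = 1, y > 4}. No integer assignment can satisfy these jointly:

  - 3x + 2y = -18: is a linear equation tying the variables together
  - x = 3 OR y = 1: forces a choice: either x = 3 or y = 1
  - y > 4: bounds one variable relative to a constant

Split on the disjunction (x = 3 OR y = 1):
  • If x = 3: with x = 3, every remaining term of the linear equation is divisible by 2, so the left side is ≡ 0 (mod 2); but the right side -27 ≡ 1 (mod 2). No integers can satisfy it.
  • If y = 1: this contradicts the bound y ≥ 5.
Both branches are infeasible, so the system has no integer solution.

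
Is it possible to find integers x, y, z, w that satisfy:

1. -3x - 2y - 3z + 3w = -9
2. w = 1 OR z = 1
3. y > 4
Yes

Take x = -2, y = 6, z = 1, w = 0. Substituting into each constraint:
  (1) -3(-2) - 2(6) - 3(1) + 3(0) = -9 ✓
  (2) z = 1, target 1 ✓ (second branch holds)
  (3) 6 > 4 ✓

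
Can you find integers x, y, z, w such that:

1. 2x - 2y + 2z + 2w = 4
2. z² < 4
Yes

Take x = 2, y = 0, z = 0, w = 0. Substituting into each constraint:
  (1) 2(2) - 2(0) + 2(0) + 2(0) = 4 ✓
  (2) z² = (0)² = 0, and 0 < 4 ✓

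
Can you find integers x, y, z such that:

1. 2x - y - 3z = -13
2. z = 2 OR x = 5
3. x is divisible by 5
Yes

Take x = 0, y = 7, z = 2. Substituting into each constraint:
  (1) 2(0) + (-7) - 3(2) = -13 ✓
  (2) z = 2, target 2 ✓ (first branch holds)
  (3) 0 = 5 × 0, remainder 0 ✓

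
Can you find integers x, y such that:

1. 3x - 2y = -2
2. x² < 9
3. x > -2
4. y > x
Yes

Take x = 0, y = 1. Substituting into each constraint:
  (1) 3(0) - 2(1) = -2 ✓
  (2) x² = (0)² = 0, and 0 < 9 ✓
  (3) 0 > -2 ✓
  (4) 1 > 0 ✓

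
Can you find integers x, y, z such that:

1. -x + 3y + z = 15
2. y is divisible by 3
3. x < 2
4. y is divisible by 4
Yes

Take x = -15, y = 0, z = 0. Substituting into each constraint:
  (1) 15 + 3(0) + 0 = 15 ✓
  (2) 0 = 3 × 0, remainder 0 ✓
  (3) -15 < 2 ✓
  (4) 0 = 4 × 0, remainder 0 ✓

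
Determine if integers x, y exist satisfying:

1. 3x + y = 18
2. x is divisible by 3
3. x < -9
Yes

Take x = -12, y = 54. Substituting into each constraint:
  (1) 3(-12) + 54 = 18 ✓
  (2) -12 = 3 × -4, remainder 0 ✓
  (3) -12 < -9 ✓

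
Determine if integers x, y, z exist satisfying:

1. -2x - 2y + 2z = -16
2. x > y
Yes

Take x = 1, y = 0, z = -7. Substituting into each constraint:
  (1) -2(1) - 2(0) + 2(-7) = -16 ✓
  (2) 1 > 0 ✓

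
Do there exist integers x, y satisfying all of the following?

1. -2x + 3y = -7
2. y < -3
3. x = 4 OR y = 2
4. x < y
No

The full constraint system is jointly infeasible over the integers. Each constraint and what it forces:

  - -2x + 3y = -7: is a linear equation tying the variables together
  - y < -3: bounds one variable relative to a constant
  - x = 4 OR y = 2: forces a choice: either x = 4 or y = 2
  - x < y: bounds one variable relative to another variable

Split on the disjunction (x = 4 OR y = 2):
  • If x = 4: with x = 4, every remaining term of the linear equation is divisible by 3, so the left side is ≡ 0 (mod 3); but the right side 1 ≡ 1 (mod 3). No integers can satisfy it.
  • If y = 2: this contradicts the bound y ≤ -4.
Both branches are infeasible, so the system has no integer solution.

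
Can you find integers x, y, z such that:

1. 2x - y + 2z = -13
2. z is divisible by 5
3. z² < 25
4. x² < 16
Yes

Take x = 0, y = 13, z = 0. Substituting into each constraint:
  (1) 2(0) + (-13) + 2(0) = -13 ✓
  (2) 0 = 5 × 0, remainder 0 ✓
  (3) z² = (0)² = 0, and 0 < 25 ✓
  (4) x² = (0)² = 0, and 0 < 16 ✓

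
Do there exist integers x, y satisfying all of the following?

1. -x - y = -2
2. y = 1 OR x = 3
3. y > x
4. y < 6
No

A contradictory subset is {-x - y = -2, y = 1 OR x = 3, y > x}. No integer assignment can satisfy these jointly:

  - -x - y = -2: is a linear equation tying the variables together
  - y = 1 OR x = 3: forces a choice: either y = 1 or x = 3
  - y > x: bounds one variable relative to another variable

Split on the disjunction (y = 1 OR x = 3):
  • If y = 1: the equation forces x = 1, giving (y, x) = (1, 1), which violates y > x.
  • If x = 3: the equation forces y = -1, giving (x, y) = (3, -1), which violates y > x.
Both branches are infeasible, so the system has no integer solution.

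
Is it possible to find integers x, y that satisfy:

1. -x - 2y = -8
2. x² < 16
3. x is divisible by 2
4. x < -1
Yes

Take x = -2, y = 5. Substituting into each constraint:
  (1) 2 - 2(5) = -8 ✓
  (2) x² = (-2)² = 4, and 4 < 16 ✓
  (3) -2 = 2 × -1, remainder 0 ✓
  (4) -2 < -1 ✓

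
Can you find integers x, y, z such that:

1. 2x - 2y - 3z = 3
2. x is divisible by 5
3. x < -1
Yes

Take x = -5, y = -2, z = -3. Substituting into each constraint:
  (1) 2(-5) - 2(-2) - 3(-3) = 3 ✓
  (2) -5 = 5 × -1, remainder 0 ✓
  (3) -5 < -1 ✓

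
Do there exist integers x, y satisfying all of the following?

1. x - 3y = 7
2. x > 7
Yes

Take x = 10, y = 1. Substituting into each constraint:
  (1) 10 - 3(1) = 7 ✓
  (2) 10 > 7 ✓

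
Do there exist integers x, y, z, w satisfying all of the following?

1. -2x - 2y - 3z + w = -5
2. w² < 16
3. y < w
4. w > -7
Yes

Take x = 2, y = -1, z = 1, w = 0. Substituting into each constraint:
  (1) -2(2) - 2(-1) - 3(1) + 0 = -5 ✓
  (2) w² = (0)² = 0, and 0 < 16 ✓
  (3) -1 < 0 ✓
  (4) 0 > -7 ✓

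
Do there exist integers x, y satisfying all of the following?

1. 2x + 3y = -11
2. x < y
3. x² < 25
Yes

Take x = -4, y = -1. Substituting into each constraint:
  (1) 2(-4) + 3(-1) = -11 ✓
  (2) -4 < -1 ✓
  (3) x² = (-4)² = 16, and 16 < 25 ✓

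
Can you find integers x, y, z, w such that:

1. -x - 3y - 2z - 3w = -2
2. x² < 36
Yes

Take x = 0, y = 0, z = 1, w = 0. Substituting into each constraint:
  (1) 0 - 3(0) - 2(1) - 3(0) = -2 ✓
  (2) x² = (0)² = 0, and 0 < 36 ✓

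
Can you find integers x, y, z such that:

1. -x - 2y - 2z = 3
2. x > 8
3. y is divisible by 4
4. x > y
Yes

Take x = 9, y = 0, z = -6. Substituting into each constraint:
  (1) (-9) - 2(0) - 2(-6) = 3 ✓
  (2) 9 > 8 ✓
  (3) 0 = 4 × 0, remainder 0 ✓
  (4) 9 > 0 ✓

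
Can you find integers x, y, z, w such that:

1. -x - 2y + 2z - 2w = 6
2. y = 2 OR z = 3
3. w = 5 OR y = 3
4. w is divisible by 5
Yes

Take x = -6, y = 3, z = 3, w = 0. Substituting into each constraint:
  (1) 6 - 2(3) + 2(3) - 2(0) = 6 ✓
  (2) z = 3, target 3 ✓ (second branch holds)
  (3) y = 3, target 3 ✓ (second branch holds)
  (4) 0 = 5 × 0, remainder 0 ✓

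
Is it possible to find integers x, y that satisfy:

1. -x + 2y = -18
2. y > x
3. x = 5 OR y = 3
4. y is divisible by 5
No

A contradictory subset is {-x + 2y = -18, y > x, x = 5 OR y = 3}. No integer assignment can satisfy these jointly:

  - -x + 2y = -18: is a linear equation tying the variables together
  - y > x: bounds one variable relative to another variable
  - x = 5 OR y = 3: forces a choice: either x = 5 or y = 3

Split on the disjunction (x = 5 OR y = 3):
  • If x = 5: with x = 5, every remaining term of the linear equation is divisible by 2, so the left side is ≡ 0 (mod 2); but the right side -13 ≡ 1 (mod 2). No integers can satisfy it.
  • If y = 3: the equation forces x = 24, giving (y, x) = (3, 24), which violates y > x.
Both branches are infeasible, so the system has no integer solution.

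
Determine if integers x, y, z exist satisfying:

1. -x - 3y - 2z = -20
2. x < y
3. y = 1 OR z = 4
Yes

Take x = 0, y = 4, z = 4. Substituting into each constraint:
  (1) 0 - 3(4) - 2(4) = -20 ✓
  (2) 0 < 4 ✓
  (3) z = 4, target 4 ✓ (second branch holds)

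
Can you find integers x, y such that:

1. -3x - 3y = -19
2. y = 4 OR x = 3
No

Even the single constraint (-3x - 3y = -19) is infeasible over the integers.

  - -3x - 3y = -19: every term on the left is divisible by 3, so the LHS ≡ 0 (mod 3), but the RHS -19 is not — no integer solution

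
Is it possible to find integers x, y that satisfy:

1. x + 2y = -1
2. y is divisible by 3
Yes

Take x = -1, y = 0. Substituting into each constraint:
  (1) (-1) + 2(0) = -1 ✓
  (2) 0 = 3 × 0, remainder 0 ✓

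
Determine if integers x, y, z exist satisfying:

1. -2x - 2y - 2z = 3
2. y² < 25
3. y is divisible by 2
No

Even the single constraint (-2x - 2y - 2z = 3) is infeasible over the integers.

  - -2x - 2y - 2z = 3: every term on the left is divisible by 2, so the LHS ≡ 0 (mod 2), but the RHS 3 is not — no integer solution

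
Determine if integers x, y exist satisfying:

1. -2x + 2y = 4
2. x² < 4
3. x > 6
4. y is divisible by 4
No

A contradictory subset is {x² < 4, x > 6}. No integer assignment can satisfy these jointly:

  - x² < 4: restricts x to |x| ≤ 1
  - x > 6: bounds one variable relative to a constant

Direct contradiction: the bounds on x require x ≥ 7 and x ≤ 1 simultaneously, which is empty.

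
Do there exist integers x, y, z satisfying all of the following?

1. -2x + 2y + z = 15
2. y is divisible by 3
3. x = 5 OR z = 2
Yes

Take x = 5, y = 12, z = 1. Substituting into each constraint:
  (1) -2(5) + 2(12) + 1 = 15 ✓
  (2) 12 = 3 × 4, remainder 0 ✓
  (3) x = 5, target 5 ✓ (first branch holds)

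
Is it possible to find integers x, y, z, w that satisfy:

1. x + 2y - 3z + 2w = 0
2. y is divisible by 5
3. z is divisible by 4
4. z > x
Yes

Take x = -2, y = 0, z = 0, w = 1. Substituting into each constraint:
  (1) (-2) + 2(0) - 3(0) + 2(1) = 0 ✓
  (2) 0 = 5 × 0, remainder 0 ✓
  (3) 0 = 4 × 0, remainder 0 ✓
  (4) 0 > -2 ✓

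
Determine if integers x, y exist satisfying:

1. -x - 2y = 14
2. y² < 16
Yes

Take x = -14, y = 0. Substituting into each constraint:
  (1) 14 - 2(0) = 14 ✓
  (2) y² = (0)² = 0, and 0 < 16 ✓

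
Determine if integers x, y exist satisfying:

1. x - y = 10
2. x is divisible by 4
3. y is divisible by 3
Yes

Take x = 4, y = -6. Substituting into each constraint:
  (1) 4 + 6 = 10 ✓
  (2) 4 = 4 × 1, remainder 0 ✓
  (3) -6 = 3 × -2, remainder 0 ✓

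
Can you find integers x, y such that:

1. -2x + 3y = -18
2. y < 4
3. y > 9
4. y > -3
No

A contradictory subset is {y < 4, y > 9}. No integer assignment can satisfy these jointly:

  - y < 4: bounds one variable relative to a constant
  - y > 9: bounds one variable relative to a constant

Direct contradiction: the bounds on y require y ≥ 10 and y ≤ 3 simultaneously, which is empty.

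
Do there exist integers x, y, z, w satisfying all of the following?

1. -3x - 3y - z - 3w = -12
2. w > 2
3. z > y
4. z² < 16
Yes

Take x = 0, y = -1, z = 0, w = 5. Substituting into each constraint:
  (1) -3(0) - 3(-1) + 0 - 3(5) = -12 ✓
  (2) 5 > 2 ✓
  (3) 0 > -1 ✓
  (4) z² = (0)² = 0, and 0 < 16 ✓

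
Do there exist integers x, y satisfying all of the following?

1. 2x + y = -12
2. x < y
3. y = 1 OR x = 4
No

The full constraint system is jointly infeasible over the integers. Each constraint and what it forces:

  - 2x + y = -12: is a linear equation tying the variables together
  - x < y: bounds one variable relative to another variable
  - y = 1 OR x = 4: forces a choice: either y = 1 or x = 4

Split on the disjunction (y = 1 OR x = 4):
  • If y = 1: with y = 1, every remaining term of the linear equation is divisible by 2, so the left side is ≡ 0 (mod 2); but the right side -13 ≡ 1 (mod 2). No integers can satisfy it.
  • If x = 4: the equation forces y = -20, giving (x, y) = (4, -20), which violates y > x.
Both branches are infeasible, so the system has no integer solution.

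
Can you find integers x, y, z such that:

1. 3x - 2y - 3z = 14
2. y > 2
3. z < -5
Yes

Take x = 0, y = 5, z = -8. Substituting into each constraint:
  (1) 3(0) - 2(5) - 3(-8) = 14 ✓
  (2) 5 > 2 ✓
  (3) -8 < -5 ✓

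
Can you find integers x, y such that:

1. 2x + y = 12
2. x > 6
Yes

Take x = 7, y = -2. Substituting into each constraint:
  (1) 2(7) + (-2) = 12 ✓
  (2) 7 > 6 ✓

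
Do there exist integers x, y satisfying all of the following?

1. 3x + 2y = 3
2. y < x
Yes

Take x = 1, y = 0. Substituting into each constraint:
  (1) 3(1) + 2(0) = 3 ✓
  (2) 0 < 1 ✓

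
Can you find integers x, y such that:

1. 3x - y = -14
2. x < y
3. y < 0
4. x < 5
Yes

Take x = -5, y = -1. Substituting into each constraint:
  (1) 3(-5) + 1 = -14 ✓
  (2) -5 < -1 ✓
  (3) -1 < 0 ✓
  (4) -5 < 5 ✓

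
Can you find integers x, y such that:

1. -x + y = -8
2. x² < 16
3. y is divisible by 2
Yes

Take x = 2, y = -6. Substituting into each constraint:
  (1) (-2) + (-6) = -8 ✓
  (2) x² = (2)² = 4, and 4 < 16 ✓
  (3) -6 = 2 × -3, remainder 0 ✓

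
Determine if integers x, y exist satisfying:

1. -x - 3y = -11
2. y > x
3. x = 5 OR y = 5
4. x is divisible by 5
No

The full constraint system is jointly infeasible over the integers. Each constraint and what it forces:

  - -x - 3y = -11: is a linear equation tying the variables together
  - y > x: bounds one variable relative to another variable
  - x = 5 OR y = 5: forces a choice: either x = 5 or y = 5
  - x is divisible by 5: restricts x to multiples of 5

Split on the disjunction (x = 5 OR y = 5):
  • If x = 5: the equation forces y = 2, giving (x, y) = (5, 2), which violates y > x.
  • If y = 5: with y = 5, writing x = 5x', every remaining term of the linear equation is divisible by 5, so the left side is ≡ 0 (mod 5); but the right side 4 ≡ 4 (mod 5). No integers can satisfy it.
Both branches are infeasible, so the system has no integer solution.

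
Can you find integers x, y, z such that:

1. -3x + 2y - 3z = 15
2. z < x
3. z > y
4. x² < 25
Yes

Take x = -4, y = -6, z = -5. Substituting into each constraint:
  (1) -3(-4) + 2(-6) - 3(-5) = 15 ✓
  (2) -5 < -4 ✓
  (3) -5 > -6 ✓
  (4) x² = (-4)² = 16, and 16 < 25 ✓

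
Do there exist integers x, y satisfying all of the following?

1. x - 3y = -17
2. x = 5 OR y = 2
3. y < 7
Yes

Take x = -11, y = 2. Substituting into each constraint:
  (1) (-11) - 3(2) = -17 ✓
  (2) y = 2, target 2 ✓ (second branch holds)
  (3) 2 < 7 ✓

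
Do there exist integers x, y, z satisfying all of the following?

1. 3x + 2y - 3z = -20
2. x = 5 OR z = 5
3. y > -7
Yes

Take x = 1, y = -4, z = 5. Substituting into each constraint:
  (1) 3(1) + 2(-4) - 3(5) = -20 ✓
  (2) z = 5, target 5 ✓ (second branch holds)
  (3) -4 > -7 ✓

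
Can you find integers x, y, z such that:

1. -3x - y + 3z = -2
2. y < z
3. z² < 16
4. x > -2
Yes

Take x = 1, y = -1, z = 0. Substituting into each constraint:
  (1) -3(1) + 1 + 3(0) = -2 ✓
  (2) -1 < 0 ✓
  (3) z² = (0)² = 0, and 0 < 16 ✓
  (4) 1 > -2 ✓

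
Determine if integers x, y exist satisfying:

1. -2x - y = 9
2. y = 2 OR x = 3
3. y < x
Yes

Take x = 3, y = -15. Substituting into each constraint:
  (1) -2(3) + 15 = 9 ✓
  (2) x = 3, target 3 ✓ (second branch holds)
  (3) -15 < 3 ✓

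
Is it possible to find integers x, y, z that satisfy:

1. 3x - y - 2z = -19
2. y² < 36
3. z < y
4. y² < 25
Yes

Take x = -6, y = 1, z = 0. Substituting into each constraint:
  (1) 3(-6) + (-1) - 2(0) = -19 ✓
  (2) y² = (1)² = 1, and 1 < 36 ✓
  (3) 0 < 1 ✓
  (4) y² = (1)² = 1, and 1 < 25 ✓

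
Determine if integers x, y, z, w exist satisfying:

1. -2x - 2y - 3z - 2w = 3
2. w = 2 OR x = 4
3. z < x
Yes

Take x = 4, y = -10, z = 3, w = 0. Substituting into each constraint:
  (1) -2(4) - 2(-10) - 3(3) - 2(0) = 3 ✓
  (2) x = 4, target 4 ✓ (second branch holds)
  (3) 3 < 4 ✓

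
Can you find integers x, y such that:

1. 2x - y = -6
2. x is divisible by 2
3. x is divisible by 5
Yes

Take x = 0, y = 6. Substituting into each constraint:
  (1) 2(0) + (-6) = -6 ✓
  (2) 0 = 2 × 0, remainder 0 ✓
  (3) 0 = 5 × 0, remainder 0 ✓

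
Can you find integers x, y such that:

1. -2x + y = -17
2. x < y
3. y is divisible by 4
No

A contradictory subset is {-2x + y = -17, y is divisible by 4}. No integer assignment can satisfy these jointly:

  - -2x + y = -17: is a linear equation tying the variables together
  - y is divisible by 4: restricts y to multiples of 4

Modular obstruction: writing y = 4y', every remaining term of the linear equation is divisible by 2, so the left side is ≡ 0 (mod 2); but the right side -17 ≡ 1 (mod 2). No integers can satisfy it.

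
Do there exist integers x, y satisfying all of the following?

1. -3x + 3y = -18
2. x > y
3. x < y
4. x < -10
No

A contradictory subset is {x > y, x < y}. No integer assignment can satisfy these jointly:

  - x > y: bounds one variable relative to another variable
  - x < y: bounds one variable relative to another variable

Direct contradiction: x > y and y > x cannot both hold.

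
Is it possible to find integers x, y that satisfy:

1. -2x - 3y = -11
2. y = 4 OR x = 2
No

The full constraint system is jointly infeasible over the integers. Each constraint and what it forces:

  - -2x - 3y = -11: is a linear equation tying the variables together
  - y = 4 OR x = 2: forces a choice: either y = 4 or x = 2

Split on the disjunction (y = 4 OR x = 2):
  • If y = 4: with y = 4, every remaining term of the linear equation is divisible by 2, so the left side is ≡ 0 (mod 2); but the right side 1 ≡ 1 (mod 2). No integers can satisfy it.
  • If x = 2: with x = 2, every remaining term of the linear equation is divisible by 3, so the left side is ≡ 0 (mod 3); but the right side -7 ≡ 2 (mod 3). No integers can satisfy it.
Both branches are infeasible, so the system has no integer solution.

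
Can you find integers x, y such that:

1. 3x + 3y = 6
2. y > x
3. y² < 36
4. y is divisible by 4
Yes

Take x = -2, y = 4. Substituting into each constraint:
  (1) 3(-2) + 3(4) = 6 ✓
  (2) 4 > -2 ✓
  (3) y² = (4)² = 16, and 16 < 36 ✓
  (4) 4 = 4 × 1, remainder 0 ✓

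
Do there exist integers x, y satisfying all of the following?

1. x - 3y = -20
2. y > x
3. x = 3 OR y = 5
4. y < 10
Yes

Take x = -5, y = 5. Substituting into each constraint:
  (1) (-5) - 3(5) = -20 ✓
  (2) 5 > -5 ✓
  (3) y = 5, target 5 ✓ (second branch holds)
  (4) 5 < 10 ✓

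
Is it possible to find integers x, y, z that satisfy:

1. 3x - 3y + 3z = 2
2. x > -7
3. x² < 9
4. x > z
No

Even the single constraint (3x - 3y + 3z = 2) is infeasible over the integers.

  - 3x - 3y + 3z = 2: every term on the left is divisible by 3, so the LHS ≡ 0 (mod 3), but the RHS 2 is not — no integer solution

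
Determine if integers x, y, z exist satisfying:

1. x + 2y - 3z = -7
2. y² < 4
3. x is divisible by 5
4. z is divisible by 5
Yes

Take x = 10, y = -1, z = 5. Substituting into each constraint:
  (1) 10 + 2(-1) - 3(5) = -7 ✓
  (2) y² = (-1)² = 1, and 1 < 4 ✓
  (3) 10 = 5 × 2, remainder 0 ✓
  (4) 5 = 5 × 1, remainder 0 ✓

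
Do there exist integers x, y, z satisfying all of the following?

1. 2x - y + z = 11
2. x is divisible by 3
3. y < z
Yes

Take x = 0, y = 0, z = 11. Substituting into each constraint:
  (1) 2(0) + 0 + 11 = 11 ✓
  (2) 0 = 3 × 0, remainder 0 ✓
  (3) 0 < 11 ✓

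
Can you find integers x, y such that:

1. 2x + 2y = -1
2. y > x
No

Even the single constraint (2x + 2y = -1) is infeasible over the integers.

  - 2x + 2y = -1: every term on the left is divisible by 2, so the LHS ≡ 0 (mod 2), but the RHS -1 is not — no integer solution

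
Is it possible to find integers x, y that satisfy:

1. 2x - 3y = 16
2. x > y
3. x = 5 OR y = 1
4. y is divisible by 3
No

A contradictory subset is {2x - 3y = 16, x = 5 OR y = 1, y is divisible by 3}. No integer assignment can satisfy these jointly:

  - 2x - 3y = 16: is a linear equation tying the variables together
  - x = 5 OR y = 1: forces a choice: either x = 5 or y = 1
  - y is divisible by 3: restricts y to multiples of 3

Split on the disjunction (x = 5 OR y = 1):
  • If x = 5: with x = 5, writing y = 3y', every remaining term of the linear equation is divisible by 9, so the left side is ≡ 0 (mod 9); but the right side 6 ≡ 6 (mod 9). No integers can satisfy it.
  • If y = 1: this contradicts the divisibility constraint — 1 is not a multiple of 3.
Both branches are infeasible, so the system has no integer solution.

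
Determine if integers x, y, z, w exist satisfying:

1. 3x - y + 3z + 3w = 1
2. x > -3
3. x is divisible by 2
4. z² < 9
Yes

Take x = 0, y = 2, z = 0, w = 1. Substituting into each constraint:
  (1) 3(0) + (-2) + 3(0) + 3(1) = 1 ✓
  (2) 0 > -3 ✓
  (3) 0 = 2 × 0, remainder 0 ✓
  (4) z² = (0)² = 0, and 0 < 9 ✓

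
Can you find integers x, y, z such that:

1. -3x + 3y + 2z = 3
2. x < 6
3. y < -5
Yes

Take x = -7, y = -6, z = 0. Substituting into each constraint:
  (1) -3(-7) + 3(-6) + 2(0) = 3 ✓
  (2) -7 < 6 ✓
  (3) -6 < -5 ✓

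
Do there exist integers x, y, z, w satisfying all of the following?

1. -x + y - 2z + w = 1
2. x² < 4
Yes

Take x = 0, y = 0, z = 0, w = 1. Substituting into each constraint:
  (1) 0 + 0 - 2(0) + 1 = 1 ✓
  (2) x² = (0)² = 0, and 0 < 4 ✓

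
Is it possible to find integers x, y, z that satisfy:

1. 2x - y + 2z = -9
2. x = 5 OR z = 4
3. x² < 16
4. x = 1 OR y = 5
Yes

Take x = 1, y = 19, z = 4. Substituting into each constraint:
  (1) 2(1) + (-19) + 2(4) = -9 ✓
  (2) z = 4, target 4 ✓ (second branch holds)
  (3) x² = (1)² = 1, and 1 < 16 ✓
  (4) x = 1, target 1 ✓ (first branch holds)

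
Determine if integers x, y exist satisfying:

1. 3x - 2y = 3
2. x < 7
Yes

Take x = 1, y = 0. Substituting into each constraint:
  (1) 3(1) - 2(0) = 3 ✓
  (2) 1 < 7 ✓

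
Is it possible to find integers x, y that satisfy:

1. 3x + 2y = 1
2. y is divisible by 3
No

The full constraint system is jointly infeasible over the integers. Each constraint and what it forces:

  - 3x + 2y = 1: is a linear equation tying the variables together
  - y is divisible by 3: restricts y to multiples of 3

Modular obstruction: writing y = 3y', every remaining term of the linear equation is divisible by 3, so the left side is ≡ 0 (mod 3); but the right side 1 ≡ 1 (mod 3). No integers can satisfy it.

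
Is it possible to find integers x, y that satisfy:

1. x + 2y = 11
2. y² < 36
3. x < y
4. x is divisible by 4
No

A contradictory subset is {x + 2y = 11, x is divisible by 4}. No integer assignment can satisfy these jointly:

  - x + 2y = 11: is a linear equation tying the variables together
  - x is divisible by 4: restricts x to multiples of 4

Modular obstruction: writing x = 4x', every remaining term of the linear equation is divisible by 2, so the left side is ≡ 0 (mod 2); but the right side 11 ≡ 1 (mod 2). No integers can satisfy it.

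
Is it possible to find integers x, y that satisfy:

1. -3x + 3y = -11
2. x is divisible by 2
No

Even the single constraint (-3x + 3y = -11) is infeasible over the integers.

  - -3x + 3y = -11: every term on the left is divisible by 3, so the LHS ≡ 0 (mod 3), but the RHS -11 is not — no integer solution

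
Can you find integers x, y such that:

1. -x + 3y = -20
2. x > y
Yes

Take x = 20, y = 0. Substituting into each constraint:
  (1) (-20) + 3(0) = -20 ✓
  (2) 20 > 0 ✓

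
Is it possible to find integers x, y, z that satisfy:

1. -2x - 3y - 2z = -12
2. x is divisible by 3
Yes

Take x = 0, y = 0, z = 6. Substituting into each constraint:
  (1) -2(0) - 3(0) - 2(6) = -12 ✓
  (2) 0 = 3 × 0, remainder 0 ✓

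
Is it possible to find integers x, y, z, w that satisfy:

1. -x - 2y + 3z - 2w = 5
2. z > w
Yes

Take x = -2, y = 0, z = 1, w = 0. Substituting into each constraint:
  (1) 2 - 2(0) + 3(1) - 2(0) = 5 ✓
  (2) 1 > 0 ✓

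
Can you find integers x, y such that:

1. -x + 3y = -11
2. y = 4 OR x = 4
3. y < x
Yes

Take x = 23, y = 4. Substituting into each constraint:
  (1) (-23) + 3(4) = -11 ✓
  (2) y = 4, target 4 ✓ (first branch holds)
  (3) 4 < 23 ✓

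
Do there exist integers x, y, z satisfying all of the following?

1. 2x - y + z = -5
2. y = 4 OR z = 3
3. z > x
Yes

Take x = -1, y = 4, z = 1. Substituting into each constraint:
  (1) 2(-1) + (-4) + 1 = -5 ✓
  (2) y = 4, target 4 ✓ (first branch holds)
  (3) 1 > -1 ✓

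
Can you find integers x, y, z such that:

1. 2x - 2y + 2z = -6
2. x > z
Yes

Take x = 0, y = 2, z = -1. Substituting into each constraint:
  (1) 2(0) - 2(2) + 2(-1) = -6 ✓
  (2) 0 > -1 ✓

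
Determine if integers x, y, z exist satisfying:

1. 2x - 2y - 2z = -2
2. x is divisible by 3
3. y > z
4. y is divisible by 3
Yes

Take x = -3, y = 0, z = -2. Substituting into each constraint:
  (1) 2(-3) - 2(0) - 2(-2) = -2 ✓
  (2) -3 = 3 × -1, remainder 0 ✓
  (3) 0 > -2 ✓
  (4) 0 = 3 × 0, remainder 0 ✓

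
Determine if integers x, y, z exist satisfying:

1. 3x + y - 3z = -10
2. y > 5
Yes

Take x = 0, y = 8, z = 6. Substituting into each constraint:
  (1) 3(0) + 8 - 3(6) = -10 ✓
  (2) 8 > 5 ✓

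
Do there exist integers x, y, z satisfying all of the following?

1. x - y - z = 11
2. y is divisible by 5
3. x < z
Yes

Take x = 0, y = -15, z = 4. Substituting into each constraint:
  (1) 0 + 15 + (-4) = 11 ✓
  (2) -15 = 5 × -3, remainder 0 ✓
  (3) 0 < 4 ✓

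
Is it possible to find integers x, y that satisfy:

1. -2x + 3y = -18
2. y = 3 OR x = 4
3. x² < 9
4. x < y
No

A contradictory subset is {-2x + 3y = -18, y = 3 OR x = 4, x < y}. No integer assignment can satisfy these jointly:

  - -2x + 3y = -18: is a linear equation tying the variables together
  - y = 3 OR x = 4: forces a choice: either y = 3 or x = 4
  - x < y: bounds one variable relative to another variable

Split on the disjunction (y = 3 OR x = 4):
  • If y = 3: with y = 3, every remaining term of the linear equation is divisible by 2, so the left side is ≡ 0 (mod 2); but the right side -27 ≡ 1 (mod 2). No integers can satisfy it.
  • If x = 4: with x = 4, every remaining term of the linear equation is divisible by 3, so the left side is ≡ 0 (mod 3); but the right side -10 ≡ 2 (mod 3). No integers can satisfy it.
Both branches are infeasible, so the system has no integer solution.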